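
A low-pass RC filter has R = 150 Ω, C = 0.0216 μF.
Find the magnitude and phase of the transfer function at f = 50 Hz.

Step 1 — Angular frequency: ω = 2π·50 = 314.2 rad/s.
Step 2 — Transfer function: H(jω) = 1/(1 + jωRC).
Step 3 — Denominator: 1 + jωRC = 1 + j·314.2·150·2.16e-08 = 1 + j0.001018.
Step 4 — H = 1 - j0.001018.
Step 5 — Magnitude: |H| = 1 (-0.0 dB); phase: φ = -0.1°.

|H| = 1 (-0.0 dB), φ = -0.1°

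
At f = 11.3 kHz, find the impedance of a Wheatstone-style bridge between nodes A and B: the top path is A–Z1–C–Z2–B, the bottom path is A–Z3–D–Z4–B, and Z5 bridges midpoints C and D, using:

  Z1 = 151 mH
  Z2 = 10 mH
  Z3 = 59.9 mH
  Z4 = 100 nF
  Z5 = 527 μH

Step 1 — Angular frequency: ω = 2π·f = 2π·1.13e+04 = 7.1e+04 rad/s.
Step 2 — Component impedances:
  Z1: Z = jωL = j·7.1e+04·0.151 = 0 + j1.072e+04 Ω
  Z2: Z = jωL = j·7.1e+04·0.01 = 0 + j710 Ω
  Z3: Z = jωL = j·7.1e+04·0.0599 = 0 + j4253 Ω
  Z4: Z = 1/(jωC) = -j/(ω·C) = 0 - j140.8 Ω
  Z5: Z = jωL = j·7.1e+04·0.000527 = 0 + j37.42 Ω
Step 3 — Bridge requires nodal analysis (the Z5 bridge couples midpoints C and D, so the two paths cannot be reduced to a simple series/parallel combination). Setting node B to ground and injecting 1 A at node A, the 3-node admittance system at A, C, D solves to V_A = Z_AB = 0 + j2879 Ω = 2879∠90.0° Ω.

Z = 0 + j2879 Ω = 2879∠90.0° Ω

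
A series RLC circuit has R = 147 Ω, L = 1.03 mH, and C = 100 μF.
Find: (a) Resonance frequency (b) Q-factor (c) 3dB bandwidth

Step 1 — Resonance: ω₀ = 1/√(LC) = 1/√(0.00103·0.0001) = 3116 rad/s.
Step 2 — f₀ = ω₀/(2π) = 495.9 Hz.
Step 3 — Series Q: Q = ω₀L/R = 3116·0.00103/147 = 0.02183.
Step 4 — Bandwidth: Δω = ω₀/Q = 1.427e+05 rad/s; BW = Δω/(2π) = 2.271e+04 Hz.

(a) f₀ = 495.9 Hz  (b) Q = 0.02183  (c) BW = 2.271e+04 Hz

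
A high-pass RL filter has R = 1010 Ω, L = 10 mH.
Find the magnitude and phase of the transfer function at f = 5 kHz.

Step 1 — Angular frequency: ω = 2π·5000 = 3.142e+04 rad/s.
Step 2 — Transfer function: H(jω) = jωL/(R + jωL).
Step 3 — Numerator jωL = j·314.2; denominator R + jωL = 1010 + j314.2.
Step 4 — H = 0.08822 + j0.2836.
Step 5 — Magnitude: |H| = 0.297 (-10.5 dB); phase: φ = 72.7°.

|H| = 0.297 (-10.5 dB), φ = 72.7°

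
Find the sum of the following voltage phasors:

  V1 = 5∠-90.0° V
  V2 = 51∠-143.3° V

Step 1 — Convert each phasor to rectangular form:
  V1 = 5·(cos(-90.0°) + j·sin(-90.0°)) = 0 - j5 V
  V2 = 51·(cos(-143.3°) + j·sin(-143.3°)) = -40.89 - j30.48 V
Step 2 — Sum components: V_total = -40.89 - j35.48 V.
Step 3 — Convert to polar: |V_total| = 54.14 V, ∠V_total = -139.1°.

V_total = 54.14∠-139.1° V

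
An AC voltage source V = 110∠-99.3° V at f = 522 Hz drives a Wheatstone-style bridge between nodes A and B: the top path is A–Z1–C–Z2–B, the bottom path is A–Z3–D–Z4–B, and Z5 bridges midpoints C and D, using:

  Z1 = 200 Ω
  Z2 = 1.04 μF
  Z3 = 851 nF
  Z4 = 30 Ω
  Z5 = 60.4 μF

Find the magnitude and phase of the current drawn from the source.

Step 1 — Angular frequency: ω = 2π·f = 2π·522 = 3280 rad/s.
Step 2 — Component impedances:
  Z1: Z = R = 200 Ω
  Z2: Z = 1/(jωC) = -j/(ω·C) = 0 - j293.2 Ω
  Z3: Z = 1/(jωC) = -j/(ω·C) = 0 - j358.3 Ω
  Z4: Z = R = 30 Ω
  Z5: Z = 1/(jωC) = -j/(ω·C) = 0 - j5.048 Ω
Step 3 — Bridge requires nodal analysis (the Z5 bridge couples midpoints C and D, so the two paths cannot be reduced to a simple series/parallel combination). Setting node B to ground and injecting 1 A at node A, the 3-node admittance system at A, C, D solves to V_A = Z_AB = 178.3 - j89.6 Ω = 199.5∠-26.7° Ω.
Step 4 — Source phasor: V = 110∠-99.3° V = -17.78 - j108.6 V.
Step 5 — Ohm's law: I = V / Z_total = (-17.78 - j108.6) / (178.3 - j89.6) = 0.1647 - j0.5261 A.
Step 6 — Convert to polar: |I| = 0.5513 A, ∠I = -72.6°.

I = 0.5513∠-72.6° A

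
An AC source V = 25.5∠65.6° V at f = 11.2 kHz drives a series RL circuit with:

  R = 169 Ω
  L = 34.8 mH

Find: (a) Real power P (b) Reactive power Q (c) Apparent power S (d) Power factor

Step 1 — Angular frequency: ω = 2π·f = 2π·1.12e+04 = 7.037e+04 rad/s.
Step 2 — Component impedances:
  R: Z = R = 169 Ω
  L: Z = jωL = j·7.037e+04·0.0348 = 0 + j2449 Ω
Step 3 — Series combination: Z_total = R + L = 169 + j2449 Ω = 2455∠86.1° Ω.
Step 4 — Source phasor: V = 25.5∠65.6° V = 10.53 + j23.22 V.
Step 5 — Current: I = V / Z = 0.009733 - j0.00363 A = 0.01039∠-20.5° A.
Step 6 — Complex power: S = V·I* = 0.01824 + j0.2643 VA.
Step 7 — Real power: P = Re(S) = 0.01824 W.
Step 8 — Reactive power: Q = Im(S) = 0.2643 VAR.
Step 9 — Apparent power: |S| = 0.2649 VA.
Step 10 — Power factor: PF = P/|S| = 0.06885 (lagging).

(a) P = 0.01824 W  (b) Q = 0.2643 VAR  (c) S = 0.2649 VA  (d) PF = 0.06885 (lagging)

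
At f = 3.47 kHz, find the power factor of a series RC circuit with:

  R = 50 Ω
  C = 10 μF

Step 1 — Angular frequency: ω = 2π·f = 2π·3470 = 2.18e+04 rad/s.
Step 2 — Component impedances:
  R: Z = R = 50 Ω
  C: Z = 1/(jωC) = -j/(ω·C) = 0 - j4.587 Ω
Step 3 — Series combination: Z_total = R + C = 50 - j4.587 Ω = 50.21∠-5.2° Ω.
Step 4 — Power factor: PF = cos(φ) = Re(Z)/|Z| = 50/50.21 = 0.9958.
Step 5 — Type: Im(Z) = -4.587 ⇒ leading (phase φ = -5.2°).

PF = 0.9958 (leading, φ = -5.2°)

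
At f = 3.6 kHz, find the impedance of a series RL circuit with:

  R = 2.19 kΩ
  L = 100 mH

Step 1 — Angular frequency: ω = 2π·f = 2π·3600 = 2.262e+04 rad/s.
Step 2 — Component impedances:
  R: Z = R = 2190 Ω
  L: Z = jωL = j·2.262e+04·0.1 = 0 + j2262 Ω
Step 3 — Series combination: Z_total = R + L = 2190 + j2262 Ω = 3148∠45.9° Ω.

Z = 2190 + j2262 Ω = 3148∠45.9° Ω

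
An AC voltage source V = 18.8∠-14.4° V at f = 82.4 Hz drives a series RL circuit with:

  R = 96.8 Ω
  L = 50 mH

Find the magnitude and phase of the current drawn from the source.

Step 1 — Angular frequency: ω = 2π·f = 2π·82.4 = 517.7 rad/s.
Step 2 — Component impedances:
  R: Z = R = 96.8 Ω
  L: Z = jωL = j·517.7·0.05 = 0 + j25.89 Ω
Step 3 — Series combination: Z_total = R + L = 96.8 + j25.89 Ω = 100.2∠15.0° Ω.
Step 4 — Source phasor: V = 18.8∠-14.4° V = 18.21 - j4.675 V.
Step 5 — Ohm's law: I = V / Z_total = (18.21 - j4.675) / (96.8 + j25.89) = 0.1635 - j0.09202 A.
Step 6 — Convert to polar: |I| = 0.1876 A, ∠I = -29.4°.

I = 0.1876∠-29.4° A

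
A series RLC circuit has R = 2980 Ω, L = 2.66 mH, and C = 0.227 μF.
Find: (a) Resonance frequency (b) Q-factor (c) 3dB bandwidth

Step 1 — Resonance condition Im(Z)=0 gives ω₀ = 1/√(LC).
Step 2 — ω₀ = 1/√(0.00266·2.27e-07) = 4.07e+04 rad/s.
Step 3 — f₀ = ω₀/(2π) = 6477 Hz.
Step 4 — Series Q: Q = ω₀L/R = 4.07e+04·0.00266/2980 = 0.03633.
Step 5 — 3dB bandwidth: Δω = ω₀/Q = 1.12e+06 rad/s; BW = Δω/(2π) = 1.783e+05 Hz.

(a) f₀ = 6477 Hz  (b) Q = 0.03633  (c) BW = 1.783e+05 Hz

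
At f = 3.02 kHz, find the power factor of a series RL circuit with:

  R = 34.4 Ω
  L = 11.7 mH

Step 1 — Angular frequency: ω = 2π·f = 2π·3020 = 1.898e+04 rad/s.
Step 2 — Component impedances:
  R: Z = R = 34.4 Ω
  L: Z = jωL = j·1.898e+04·0.0117 = 0 + j222 Ω
Step 3 — Series combination: Z_total = R + L = 34.4 + j222 Ω = 224.7∠81.2° Ω.
Step 4 — Power factor: PF = cos(φ) = Re(Z)/|Z| = 34.4/224.7 = 0.1531.
Step 5 — Type: Im(Z) = 222 ⇒ lagging (phase φ = 81.2°).

PF = 0.1531 (lagging, φ = 81.2°)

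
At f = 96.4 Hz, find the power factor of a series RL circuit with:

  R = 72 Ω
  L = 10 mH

Step 1 — Angular frequency: ω = 2π·f = 2π·96.4 = 605.7 rad/s.
Step 2 — Component impedances:
  R: Z = R = 72 Ω
  L: Z = jωL = j·605.7·0.01 = 0 + j6.057 Ω
Step 3 — Series combination: Z_total = R + L = 72 + j6.057 Ω = 72.25∠4.8° Ω.
Step 4 — Power factor: PF = cos(φ) = Re(Z)/|Z| = 72/72.25 = 0.9965.
Step 5 — Type: Im(Z) = 6.057 ⇒ lagging (phase φ = 4.8°).

PF = 0.9965 (lagging, φ = 4.8°)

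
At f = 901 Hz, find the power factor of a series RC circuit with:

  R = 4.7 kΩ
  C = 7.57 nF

Step 1 — Angular frequency: ω = 2π·f = 2π·901 = 5661 rad/s.
Step 2 — Component impedances:
  R: Z = R = 4700 Ω
  C: Z = 1/(jωC) = -j/(ω·C) = 0 - j2.333e+04 Ω
Step 3 — Series combination: Z_total = R + C = 4700 - j2.333e+04 Ω = 2.38e+04∠-78.6° Ω.
Step 4 — Power factor: PF = cos(φ) = Re(Z)/|Z| = 4700/2.38e+04 = 0.1975.
Step 5 — Type: Im(Z) = -2.333e+04 ⇒ leading (phase φ = -78.6°).

PF = 0.1975 (leading, φ = -78.6°)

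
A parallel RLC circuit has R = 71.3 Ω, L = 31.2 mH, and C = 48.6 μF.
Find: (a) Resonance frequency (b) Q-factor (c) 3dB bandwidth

Step 1 — Resonance: ω₀ = 1/√(LC) = 1/√(0.0312·4.86e-05) = 812.1 rad/s.
Step 2 — f₀ = ω₀/(2π) = 129.2 Hz.
Step 3 — Parallel Q: Q = R/(ω₀L) = 71.3/(812.1·0.0312) = 2.814.
Step 4 — Bandwidth: Δω = ω₀/Q = 288.6 rad/s; BW = Δω/(2π) = 45.93 Hz.

(a) f₀ = 129.2 Hz  (b) Q = 2.814  (c) BW = 45.93 Hz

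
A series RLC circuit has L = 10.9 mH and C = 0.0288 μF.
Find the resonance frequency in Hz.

Step 1 — Resonance condition Im(Z)=0 gives ω₀ = 1/√(LC).
Step 2 — ω₀ = 1/√(0.0109·2.88e-08) = 5.644e+04 rad/s.
Step 3 — f₀ = ω₀/(2π) = 8983 Hz.

f₀ = 8983 Hz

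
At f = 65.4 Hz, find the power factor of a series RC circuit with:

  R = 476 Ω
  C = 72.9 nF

Step 1 — Angular frequency: ω = 2π·f = 2π·65.4 = 410.9 rad/s.
Step 2 — Component impedances:
  R: Z = R = 476 Ω
  C: Z = 1/(jωC) = -j/(ω·C) = 0 - j3.338e+04 Ω
Step 3 — Series combination: Z_total = R + C = 476 - j3.338e+04 Ω = 3.339e+04∠-89.2° Ω.
Step 4 — Power factor: PF = cos(φ) = Re(Z)/|Z| = 476/3.339e+04 = 0.01426.
Step 5 — Type: Im(Z) = -3.338e+04 ⇒ leading (phase φ = -89.2°).

PF = 0.01426 (leading, φ = -89.2°)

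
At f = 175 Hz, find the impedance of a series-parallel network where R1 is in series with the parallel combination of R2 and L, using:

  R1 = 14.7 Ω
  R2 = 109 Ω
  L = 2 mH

Step 1 — Angular frequency: ω = 2π·f = 2π·175 = 1100 rad/s.
Step 2 — Component impedances:
  R1: Z = R = 14.7 Ω
  R2: Z = R = 109 Ω
  L: Z = jωL = j·1100·0.002 = 0 + j2.199 Ω
Step 3 — Parallel branch: R2 || L = 1/(1/R2 + 1/L) = 0.04435 + j2.198 Ω.
Step 4 — Series with R1: Z_total = R1 + (R2 || L) = 14.74 + j2.198 Ω = 14.91∠8.5° Ω.

Z = 14.74 + j2.198 Ω = 14.91∠8.5° Ω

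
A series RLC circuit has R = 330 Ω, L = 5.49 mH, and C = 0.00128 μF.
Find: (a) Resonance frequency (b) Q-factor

Step 1 — Resonance condition Im(Z)=0 gives ω₀ = 1/√(LC).
Step 2 — ω₀ = 1/√(0.00549·1.28e-09) = 3.772e+05 rad/s.
Step 3 — f₀ = ω₀/(2π) = 6.004e+04 Hz.
Step 4 — Series Q: Q = ω₀L/R = 3.772e+05·0.00549/330 = 6.276.

(a) f₀ = 6.004e+04 Hz  (b) Q = 6.276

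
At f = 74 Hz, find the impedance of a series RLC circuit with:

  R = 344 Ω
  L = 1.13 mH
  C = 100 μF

Step 1 — Angular frequency: ω = 2π·f = 2π·74 = 465 rad/s.
Step 2 — Component impedances:
  R: Z = R = 344 Ω
  L: Z = jωL = j·465·0.00113 = 0 + j0.5254 Ω
  C: Z = 1/(jωC) = -j/(ω·C) = 0 - j21.51 Ω
Step 3 — Series combination: Z_total = R + L + C = 344 - j20.98 Ω = 344.6∠-3.5° Ω.

Z = 344 - j20.98 Ω = 344.6∠-3.5° Ω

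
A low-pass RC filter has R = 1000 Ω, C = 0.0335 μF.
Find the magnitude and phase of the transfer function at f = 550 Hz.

Step 1 — Angular frequency: ω = 2π·550 = 3456 rad/s.
Step 2 — Transfer function: H(jω) = 1/(1 + jωRC).
Step 3 — Denominator: 1 + jωRC = 1 + j·3456·1000·3.35e-08 = 1 + j0.1158.
Step 4 — H = 0.9868 - j0.1142.
Step 5 — Magnitude: |H| = 0.9934 (-0.1 dB); phase: φ = -6.6°.

|H| = 0.9934 (-0.1 dB), φ = -6.6°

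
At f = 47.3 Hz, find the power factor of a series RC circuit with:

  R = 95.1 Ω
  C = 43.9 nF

Step 1 — Angular frequency: ω = 2π·f = 2π·47.3 = 297.2 rad/s.
Step 2 — Component impedances:
  R: Z = R = 95.1 Ω
  C: Z = 1/(jωC) = -j/(ω·C) = 0 - j7.665e+04 Ω
Step 3 — Series combination: Z_total = R + C = 95.1 - j7.665e+04 Ω = 7.665e+04∠-89.9° Ω.
Step 4 — Power factor: PF = cos(φ) = Re(Z)/|Z| = 95.1/7.665e+04 = 0.001241.
Step 5 — Type: Im(Z) = -7.665e+04 ⇒ leading (phase φ = -89.9°).

PF = 0.001241 (leading, φ = -89.9°)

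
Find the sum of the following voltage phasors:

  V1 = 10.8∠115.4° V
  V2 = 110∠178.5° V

Step 1 — Convert each phasor to rectangular form:
  V1 = 10.8·(cos(115.4°) + j·sin(115.4°)) = -4.632 + j9.756 V
  V2 = 110·(cos(178.5°) + j·sin(178.5°)) = -110 + j2.879 V
Step 2 — Sum components: V_total = -114.6 + j12.64 V.
Step 3 — Convert to polar: |V_total| = 115.3 V, ∠V_total = 173.7°.

V_total = 115.3∠173.7° V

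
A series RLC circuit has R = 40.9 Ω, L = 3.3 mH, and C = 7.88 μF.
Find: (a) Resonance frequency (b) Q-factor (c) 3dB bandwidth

Step 1 — Resonance: ω₀ = 1/√(LC) = 1/√(0.0033·7.88e-06) = 6201 rad/s.
Step 2 — f₀ = ω₀/(2π) = 987 Hz.
Step 3 — Series Q: Q = ω₀L/R = 6201·0.0033/40.9 = 0.5003.
Step 4 — Bandwidth: Δω = ω₀/Q = 1.239e+04 rad/s; BW = Δω/(2π) = 1973 Hz.

(a) f₀ = 987 Hz  (b) Q = 0.5003  (c) BW = 1973 Hz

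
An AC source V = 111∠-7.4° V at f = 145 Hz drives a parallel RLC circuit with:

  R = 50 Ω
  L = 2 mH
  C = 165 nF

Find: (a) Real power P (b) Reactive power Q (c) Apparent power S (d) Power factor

Step 1 — Angular frequency: ω = 2π·f = 2π·145 = 911.1 rad/s.
Step 2 — Component impedances:
  R: Z = R = 50 Ω
  L: Z = jωL = j·911.1·0.002 = 0 + j1.822 Ω
  C: Z = 1/(jωC) = -j/(ω·C) = 0 - j6652 Ω
Step 3 — Parallel combination: 1/Z_total = 1/R + 1/L + 1/C; Z_total = 0.06635 + j1.82 Ω = 1.821∠87.9° Ω.
Step 4 — Source phasor: V = 111∠-7.4° V = 110.1 - j14.3 V.
Step 5 — Current: I = V / Z = -5.642 - j60.68 A = 60.94∠-95.3° A.
Step 6 — Complex power: S = V·I* = 246.4 + j6760 VA.
Step 7 — Real power: P = Re(S) = 246.4 W.
Step 8 — Reactive power: Q = Im(S) = 6760 VAR.
Step 9 — Apparent power: |S| = 6765 VA.
Step 10 — Power factor: PF = P/|S| = 0.03643 (lagging).

(a) P = 246.4 W  (b) Q = 6760 VAR  (c) S = 6765 VA  (d) PF = 0.03643 (lagging)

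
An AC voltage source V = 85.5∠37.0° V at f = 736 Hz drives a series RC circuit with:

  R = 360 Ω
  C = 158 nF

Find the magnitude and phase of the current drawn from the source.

Step 1 — Angular frequency: ω = 2π·f = 2π·736 = 4624 rad/s.
Step 2 — Component impedances:
  R: Z = R = 360 Ω
  C: Z = 1/(jωC) = -j/(ω·C) = 0 - j1369 Ω
Step 3 — Series combination: Z_total = R + C = 360 - j1369 Ω = 1415∠-75.3° Ω.
Step 4 — Source phasor: V = 85.5∠37.0° V = 68.28 + j51.46 V.
Step 5 — Ohm's law: I = V / Z_total = (68.28 + j51.46) / (360 - j1369) = -0.02289 + j0.05591 A.
Step 6 — Convert to polar: |I| = 0.06042 A, ∠I = 112.3°.

I = 0.06042∠112.3° A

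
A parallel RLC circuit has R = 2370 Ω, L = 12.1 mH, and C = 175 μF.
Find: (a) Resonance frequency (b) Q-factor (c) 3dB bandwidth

Step 1 — Resonance: ω₀ = 1/√(LC) = 1/√(0.0121·0.000175) = 687.2 rad/s.
Step 2 — f₀ = ω₀/(2π) = 109.4 Hz.
Step 3 — Parallel Q: Q = R/(ω₀L) = 2370/(687.2·0.0121) = 285.
Step 4 — Bandwidth: Δω = ω₀/Q = 2.411 rad/s; BW = Δω/(2π) = 0.3837 Hz.

(a) f₀ = 109.4 Hz  (b) Q = 285  (c) BW = 0.3837 Hz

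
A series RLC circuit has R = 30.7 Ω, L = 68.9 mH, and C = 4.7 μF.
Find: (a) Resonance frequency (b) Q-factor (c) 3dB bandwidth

Step 1 — Resonance: ω₀ = 1/√(LC) = 1/√(0.0689·4.7e-06) = 1757 rad/s.
Step 2 — f₀ = ω₀/(2π) = 279.7 Hz.
Step 3 — Series Q: Q = ω₀L/R = 1757·0.0689/30.7 = 3.944.
Step 4 — Bandwidth: Δω = ω₀/Q = 445.6 rad/s; BW = Δω/(2π) = 70.92 Hz.

(a) f₀ = 279.7 Hz  (b) Q = 3.944  (c) BW = 70.92 Hz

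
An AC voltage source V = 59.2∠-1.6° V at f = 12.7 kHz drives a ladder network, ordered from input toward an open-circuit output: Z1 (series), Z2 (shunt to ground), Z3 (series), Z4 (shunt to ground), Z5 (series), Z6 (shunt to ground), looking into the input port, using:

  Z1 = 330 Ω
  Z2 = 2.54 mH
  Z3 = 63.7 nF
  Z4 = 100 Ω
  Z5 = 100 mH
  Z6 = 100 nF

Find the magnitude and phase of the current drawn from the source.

Step 1 — Angular frequency: ω = 2π·f = 2π·1.27e+04 = 7.98e+04 rad/s.
Step 2 — Component impedances:
  Z1: Z = R = 330 Ω
  Z2: Z = jωL = j·7.98e+04·0.00254 = 0 + j202.7 Ω
  Z3: Z = 1/(jωC) = -j/(ω·C) = 0 - j196.7 Ω
  Z4: Z = R = 100 Ω
  Z5: Z = jωL = j·7.98e+04·0.1 = 0 + j7980 Ω
  Z6: Z = 1/(jωC) = -j/(ω·C) = 0 - j125.3 Ω
Step 3 — Ladder network (open output): work backward from the far end, alternating series and parallel combinations. Z_in = 738.7 + j173.2 Ω = 758.8∠13.2° Ω.
Step 4 — Source phasor: V = 59.2∠-1.6° V = 59.18 - j1.653 V.
Step 5 — Ohm's law: I = V / Z_total = (59.18 - j1.653) / (738.7 + j173.2) = 0.07544 - j0.01992 A.
Step 6 — Convert to polar: |I| = 0.07802 A, ∠I = -14.8°.

I = 0.07802∠-14.8° A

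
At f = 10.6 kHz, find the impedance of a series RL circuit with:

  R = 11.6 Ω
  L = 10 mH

Step 1 — Angular frequency: ω = 2π·f = 2π·1.06e+04 = 6.66e+04 rad/s.
Step 2 — Component impedances:
  R: Z = R = 11.6 Ω
  L: Z = jωL = j·6.66e+04·0.01 = 0 + j666 Ω
Step 3 — Series combination: Z_total = R + L = 11.6 + j666 Ω = 666.1∠89.0° Ω.

Z = 11.6 + j666 Ω = 666.1∠89.0° Ω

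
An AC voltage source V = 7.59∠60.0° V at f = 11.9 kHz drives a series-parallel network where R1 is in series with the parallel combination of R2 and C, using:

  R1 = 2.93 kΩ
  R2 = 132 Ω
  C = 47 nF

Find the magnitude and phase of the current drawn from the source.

Step 1 — Angular frequency: ω = 2π·f = 2π·1.19e+04 = 7.477e+04 rad/s.
Step 2 — Component impedances:
  R1: Z = R = 2930 Ω
  R2: Z = R = 132 Ω
  C: Z = 1/(jωC) = -j/(ω·C) = 0 - j284.6 Ω
Step 3 — Parallel branch: R2 || C = 1/(1/R2 + 1/C) = 108.6 - j50.39 Ω.
Step 4 — Series with R1: Z_total = R1 + (R2 || C) = 3039 - j50.39 Ω = 3039∠-1.0° Ω.
Step 5 — Source phasor: V = 7.59∠60.0° V = 3.795 + j6.573 V.
Step 6 — Ohm's law: I = V / Z_total = (3.795 + j6.573) / (3039 - j50.39) = 0.001213 + j0.002183 A.
Step 7 — Convert to polar: |I| = 0.002497 A, ∠I = 61.0°.

I = 0.002497∠61.0° A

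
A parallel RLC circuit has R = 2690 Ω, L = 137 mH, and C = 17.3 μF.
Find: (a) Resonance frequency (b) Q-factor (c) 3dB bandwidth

Step 1 — Resonance: ω₀ = 1/√(LC) = 1/√(0.137·1.73e-05) = 649.6 rad/s.
Step 2 — f₀ = ω₀/(2π) = 103.4 Hz.
Step 3 — Parallel Q: Q = R/(ω₀L) = 2690/(649.6·0.137) = 30.23.
Step 4 — Bandwidth: Δω = ω₀/Q = 21.49 rad/s; BW = Δω/(2π) = 3.42 Hz.

(a) f₀ = 103.4 Hz  (b) Q = 30.23  (c) BW = 3.42 Hz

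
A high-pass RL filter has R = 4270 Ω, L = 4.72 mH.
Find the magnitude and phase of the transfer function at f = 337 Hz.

Step 1 — Angular frequency: ω = 2π·337 = 2117 rad/s.
Step 2 — Transfer function: H(jω) = jωL/(R + jωL).
Step 3 — Numerator jωL = j·9.994; denominator R + jωL = 4270 + j9.994.
Step 4 — H = 5.478e-06 + j0.002341.
Step 5 — Magnitude: |H| = 0.002341 (-52.6 dB); phase: φ = 89.9°.

|H| = 0.002341 (-52.6 dB), φ = 89.9°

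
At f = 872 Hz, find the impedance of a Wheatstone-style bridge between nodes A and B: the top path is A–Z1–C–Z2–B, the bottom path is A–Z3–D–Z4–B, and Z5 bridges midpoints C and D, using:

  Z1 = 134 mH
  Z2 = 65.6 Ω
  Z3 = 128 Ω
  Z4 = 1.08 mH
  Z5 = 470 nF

Step 1 — Angular frequency: ω = 2π·f = 2π·872 = 5479 rad/s.
Step 2 — Component impedances:
  Z1: Z = jωL = j·5479·0.134 = 0 + j734.2 Ω
  Z2: Z = R = 65.6 Ω
  Z3: Z = R = 128 Ω
  Z4: Z = jωL = j·5479·0.00108 = 0 + j5.917 Ω
  Z5: Z = 1/(jωC) = -j/(ω·C) = 0 - j388.3 Ω
Step 3 — Bridge requires nodal analysis (the Z5 bridge couples midpoints C and D, so the two paths cannot be reduced to a simple series/parallel combination). Setting node B to ground and injecting 1 A at node A, the 3-node admittance system at A, C, D solves to V_A = Z_AB = 120.4 + j26.77 Ω = 123.4∠12.5° Ω.

Z = 120.4 + j26.77 Ω = 123.4∠12.5° Ω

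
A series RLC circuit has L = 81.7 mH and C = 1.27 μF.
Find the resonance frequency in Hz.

Step 1 — Resonance condition Im(Z)=0 gives ω₀ = 1/√(LC).
Step 2 — ω₀ = 1/√(0.0817·1.27e-06) = 3104 rad/s.
Step 3 — f₀ = ω₀/(2π) = 494.1 Hz.

f₀ = 494.1 Hz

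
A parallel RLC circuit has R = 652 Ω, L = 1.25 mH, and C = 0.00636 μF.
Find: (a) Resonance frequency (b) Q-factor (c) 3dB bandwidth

Step 1 — Resonance: ω₀ = 1/√(LC) = 1/√(0.00125·6.36e-09) = 3.547e+05 rad/s.
Step 2 — f₀ = ω₀/(2π) = 5.645e+04 Hz.
Step 3 — Parallel Q: Q = R/(ω₀L) = 652/(3.547e+05·0.00125) = 1.471.
Step 4 — Bandwidth: Δω = ω₀/Q = 2.412e+05 rad/s; BW = Δω/(2π) = 3.838e+04 Hz.

(a) f₀ = 5.645e+04 Hz  (b) Q = 1.471  (c) BW = 3.838e+04 Hz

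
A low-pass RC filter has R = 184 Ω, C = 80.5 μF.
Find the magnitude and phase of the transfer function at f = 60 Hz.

Step 1 — Angular frequency: ω = 2π·60 = 377 rad/s.
Step 2 — Transfer function: H(jω) = 1/(1 + jωRC).
Step 3 — Denominator: 1 + jωRC = 1 + j·377·184·8.05e-05 = 1 + j5.584.
Step 4 — H = 0.03107 - j0.1735.
Step 5 — Magnitude: |H| = 0.1763 (-15.1 dB); phase: φ = -79.8°.

|H| = 0.1763 (-15.1 dB), φ = -79.8°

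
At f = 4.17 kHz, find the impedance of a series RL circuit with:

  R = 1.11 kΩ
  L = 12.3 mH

Step 1 — Angular frequency: ω = 2π·f = 2π·4170 = 2.62e+04 rad/s.
Step 2 — Component impedances:
  R: Z = R = 1110 Ω
  L: Z = jωL = j·2.62e+04·0.0123 = 0 + j322.3 Ω
Step 3 — Series combination: Z_total = R + L = 1110 + j322.3 Ω = 1156∠16.2° Ω.

Z = 1110 + j322.3 Ω = 1156∠16.2° Ω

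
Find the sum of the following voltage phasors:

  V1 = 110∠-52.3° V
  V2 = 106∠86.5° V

Step 1 — Convert each phasor to rectangular form:
  V1 = 110·(cos(-52.3°) + j·sin(-52.3°)) = 67.27 - j87.03 V
  V2 = 106·(cos(86.5°) + j·sin(86.5°)) = 6.471 + j105.8 V
Step 2 — Sum components: V_total = 73.74 + j18.77 V.
Step 3 — Convert to polar: |V_total| = 76.09 V, ∠V_total = 14.3°.

V_total = 76.09∠14.3° V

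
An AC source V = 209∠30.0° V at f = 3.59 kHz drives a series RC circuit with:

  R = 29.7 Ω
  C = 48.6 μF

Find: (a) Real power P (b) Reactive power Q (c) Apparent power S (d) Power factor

Step 1 — Angular frequency: ω = 2π·f = 2π·3590 = 2.256e+04 rad/s.
Step 2 — Component impedances:
  R: Z = R = 29.7 Ω
  C: Z = 1/(jωC) = -j/(ω·C) = 0 - j0.9122 Ω
Step 3 — Series combination: Z_total = R + C = 29.7 - j0.9122 Ω = 29.71∠-1.8° Ω.
Step 4 — Source phasor: V = 209∠30.0° V = 181 + j104.5 V.
Step 5 — Current: I = V / Z = 5.981 + j3.702 A = 7.034∠31.8° A.
Step 6 — Complex power: S = V·I* = 1469 - j45.13 VA.
Step 7 — Real power: P = Re(S) = 1469 W.
Step 8 — Reactive power: Q = Im(S) = -45.13 VAR.
Step 9 — Apparent power: |S| = 1470 VA.
Step 10 — Power factor: PF = P/|S| = 0.9995 (leading).

(a) P = 1469 W  (b) Q = -45.13 VAR  (c) S = 1470 VA  (d) PF = 0.9995 (leading)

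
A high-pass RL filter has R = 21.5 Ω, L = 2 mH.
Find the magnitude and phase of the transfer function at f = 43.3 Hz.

Step 1 — Angular frequency: ω = 2π·43.3 = 272.1 rad/s.
Step 2 — Transfer function: H(jω) = jωL/(R + jωL).
Step 3 — Numerator jωL = j·0.5441; denominator R + jωL = 21.5 + j0.5441.
Step 4 — H = 0.0006401 + j0.02529.
Step 5 — Magnitude: |H| = 0.0253 (-31.9 dB); phase: φ = 88.6°.

|H| = 0.0253 (-31.9 dB), φ = 88.6°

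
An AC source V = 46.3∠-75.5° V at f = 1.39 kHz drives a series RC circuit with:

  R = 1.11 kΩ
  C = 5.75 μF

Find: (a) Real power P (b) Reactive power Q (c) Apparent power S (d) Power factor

Step 1 — Angular frequency: ω = 2π·f = 2π·1390 = 8734 rad/s.
Step 2 — Component impedances:
  R: Z = R = 1110 Ω
  C: Z = 1/(jωC) = -j/(ω·C) = 0 - j19.91 Ω
Step 3 — Series combination: Z_total = R + C = 1110 - j19.91 Ω = 1110∠-1.0° Ω.
Step 4 — Source phasor: V = 46.3∠-75.5° V = 11.59 - j44.83 V.
Step 5 — Current: I = V / Z = 0.01116 - j0.04018 A = 0.04171∠-74.5° A.
Step 6 — Complex power: S = V·I* = 1.931 - j0.03463 VA.
Step 7 — Real power: P = Re(S) = 1.931 W.
Step 8 — Reactive power: Q = Im(S) = -0.03463 VAR.
Step 9 — Apparent power: |S| = 1.931 VA.
Step 10 — Power factor: PF = P/|S| = 0.9998 (leading).

(a) P = 1.931 W  (b) Q = -0.03463 VAR  (c) S = 1.931 VA  (d) PF = 0.9998 (leading)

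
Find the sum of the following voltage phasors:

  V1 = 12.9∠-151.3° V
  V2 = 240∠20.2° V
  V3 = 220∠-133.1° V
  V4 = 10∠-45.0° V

Step 1 — Convert each phasor to rectangular form:
  V1 = 12.9·(cos(-151.3°) + j·sin(-151.3°)) = -11.32 - j6.195 V
  V2 = 240·(cos(20.2°) + j·sin(20.2°)) = 225.2 + j82.87 V
  V3 = 220·(cos(-133.1°) + j·sin(-133.1°)) = -150.3 - j160.6 V
  V4 = 10·(cos(-45.0°) + j·sin(-45.0°)) = 7.071 - j7.071 V
Step 2 — Sum components: V_total = 70.67 - j91.03 V.
Step 3 — Convert to polar: |V_total| = 115.2 V, ∠V_total = -52.2°.

V_total = 115.2∠-52.2° V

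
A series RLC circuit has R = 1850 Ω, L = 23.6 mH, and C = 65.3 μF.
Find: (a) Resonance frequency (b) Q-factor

Step 1 — Resonance condition Im(Z)=0 gives ω₀ = 1/√(LC).
Step 2 — ω₀ = 1/√(0.0236·6.53e-05) = 805.5 rad/s.
Step 3 — f₀ = ω₀/(2π) = 128.2 Hz.
Step 4 — Series Q: Q = ω₀L/R = 805.5·0.0236/1850 = 0.01028.

(a) f₀ = 128.2 Hz  (b) Q = 0.01028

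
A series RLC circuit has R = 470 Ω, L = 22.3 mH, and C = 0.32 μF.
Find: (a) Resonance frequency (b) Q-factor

Step 1 — Resonance condition Im(Z)=0 gives ω₀ = 1/√(LC).
Step 2 — ω₀ = 1/√(0.0223·3.2e-07) = 1.184e+04 rad/s.
Step 3 — f₀ = ω₀/(2π) = 1884 Hz.
Step 4 — Series Q: Q = ω₀L/R = 1.184e+04·0.0223/470 = 0.5617.

(a) f₀ = 1884 Hz  (b) Q = 0.5617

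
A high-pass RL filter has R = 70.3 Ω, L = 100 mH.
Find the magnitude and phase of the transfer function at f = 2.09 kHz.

Step 1 — Angular frequency: ω = 2π·2090 = 1.313e+04 rad/s.
Step 2 — Transfer function: H(jω) = jωL/(R + jωL).
Step 3 — Numerator jωL = j·1313; denominator R + jωL = 70.3 + j1313.
Step 4 — H = 0.9971 + j0.05338.
Step 5 — Magnitude: |H| = 0.9986 (-0.0 dB); phase: φ = 3.1°.

|H| = 0.9986 (-0.0 dB), φ = 3.1°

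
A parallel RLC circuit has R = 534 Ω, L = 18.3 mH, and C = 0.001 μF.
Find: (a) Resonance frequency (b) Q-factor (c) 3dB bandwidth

Step 1 — Resonance: ω₀ = 1/√(LC) = 1/√(0.0183·1e-09) = 2.338e+05 rad/s.
Step 2 — f₀ = ω₀/(2π) = 3.72e+04 Hz.
Step 3 — Parallel Q: Q = R/(ω₀L) = 534/(2.338e+05·0.0183) = 0.1248.
Step 4 — Bandwidth: Δω = ω₀/Q = 1.873e+06 rad/s; BW = Δω/(2π) = 2.98e+05 Hz.

(a) f₀ = 3.72e+04 Hz  (b) Q = 0.1248  (c) BW = 2.98e+05 Hz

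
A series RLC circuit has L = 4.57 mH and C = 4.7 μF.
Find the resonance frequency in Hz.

Step 1 — Resonance condition Im(Z)=0 gives ω₀ = 1/√(LC).
Step 2 — ω₀ = 1/√(0.00457·4.7e-06) = 6823 rad/s.
Step 3 — f₀ = ω₀/(2π) = 1086 Hz.

f₀ = 1086 Hz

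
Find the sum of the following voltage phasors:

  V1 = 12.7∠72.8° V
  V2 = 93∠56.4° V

Step 1 — Convert each phasor to rectangular form:
  V1 = 12.7·(cos(72.8°) + j·sin(72.8°)) = 3.755 + j12.13 V
  V2 = 93·(cos(56.4°) + j·sin(56.4°)) = 51.47 + j77.46 V
Step 2 — Sum components: V_total = 55.22 + j89.59 V.
Step 3 — Convert to polar: |V_total| = 105.2 V, ∠V_total = 58.4°.

V_total = 105.2∠58.4° V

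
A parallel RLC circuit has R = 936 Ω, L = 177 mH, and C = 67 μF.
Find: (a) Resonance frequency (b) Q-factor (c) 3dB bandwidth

Step 1 — Resonance: ω₀ = 1/√(LC) = 1/√(0.177·6.7e-05) = 290.4 rad/s.
Step 2 — f₀ = ω₀/(2π) = 46.22 Hz.
Step 3 — Parallel Q: Q = R/(ω₀L) = 936/(290.4·0.177) = 18.21.
Step 4 — Bandwidth: Δω = ω₀/Q = 15.95 rad/s; BW = Δω/(2π) = 2.538 Hz.

(a) f₀ = 46.22 Hz  (b) Q = 18.21  (c) BW = 2.538 Hz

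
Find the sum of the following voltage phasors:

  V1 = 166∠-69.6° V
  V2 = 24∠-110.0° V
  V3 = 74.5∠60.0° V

Step 1 — Convert each phasor to rectangular form:
  V1 = 166·(cos(-69.6°) + j·sin(-69.6°)) = 57.86 - j155.6 V
  V2 = 24·(cos(-110.0°) + j·sin(-110.0°)) = -8.208 - j22.55 V
  V3 = 74.5·(cos(60.0°) + j·sin(60.0°)) = 37.25 + j64.52 V
Step 2 — Sum components: V_total = 86.9 - j113.6 V.
Step 3 — Convert to polar: |V_total| = 143 V, ∠V_total = -52.6°.

V_total = 143∠-52.6° V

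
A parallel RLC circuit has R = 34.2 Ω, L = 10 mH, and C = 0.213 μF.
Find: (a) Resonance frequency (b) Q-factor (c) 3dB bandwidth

Step 1 — Resonance: ω₀ = 1/√(LC) = 1/√(0.01·2.13e-07) = 2.167e+04 rad/s.
Step 2 — f₀ = ω₀/(2π) = 3449 Hz.
Step 3 — Parallel Q: Q = R/(ω₀L) = 34.2/(2.167e+04·0.01) = 0.1578.
Step 4 — Bandwidth: Δω = ω₀/Q = 1.373e+05 rad/s; BW = Δω/(2π) = 2.185e+04 Hz.

(a) f₀ = 3449 Hz  (b) Q = 0.1578  (c) BW = 2.185e+04 Hz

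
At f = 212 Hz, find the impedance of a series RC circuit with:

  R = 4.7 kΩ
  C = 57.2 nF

Step 1 — Angular frequency: ω = 2π·f = 2π·212 = 1332 rad/s.
Step 2 — Component impedances:
  R: Z = R = 4700 Ω
  C: Z = 1/(jωC) = -j/(ω·C) = 0 - j1.312e+04 Ω
Step 3 — Series combination: Z_total = R + C = 4700 - j1.312e+04 Ω = 1.394e+04∠-70.3° Ω.

Z = 4700 - j1.312e+04 Ω = 1.394e+04∠-70.3° Ω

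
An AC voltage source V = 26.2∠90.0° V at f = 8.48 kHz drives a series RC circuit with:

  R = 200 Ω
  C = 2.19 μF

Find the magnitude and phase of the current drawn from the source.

Step 1 — Angular frequency: ω = 2π·f = 2π·8480 = 5.328e+04 rad/s.
Step 2 — Component impedances:
  R: Z = R = 200 Ω
  C: Z = 1/(jωC) = -j/(ω·C) = 0 - j8.57 Ω
Step 3 — Series combination: Z_total = R + C = 200 - j8.57 Ω = 200.2∠-2.5° Ω.
Step 4 — Source phasor: V = 26.2∠90.0° V = 0 + j26.2 V.
Step 5 — Ohm's law: I = V / Z_total = (0 + j26.2) / (200 - j8.57) = -0.005603 + j0.1308 A.
Step 6 — Convert to polar: |I| = 0.1309 A, ∠I = 92.5°.

I = 0.1309∠92.5° A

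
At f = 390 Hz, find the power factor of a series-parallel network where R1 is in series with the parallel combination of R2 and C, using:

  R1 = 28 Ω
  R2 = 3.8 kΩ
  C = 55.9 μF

Step 1 — Angular frequency: ω = 2π·f = 2π·390 = 2450 rad/s.
Step 2 — Component impedances:
  R1: Z = R = 28 Ω
  R2: Z = R = 3800 Ω
  C: Z = 1/(jωC) = -j/(ω·C) = 0 - j7.3 Ω
Step 3 — Parallel branch: R2 || C = 1/(1/R2 + 1/C) = 0.01402 - j7.3 Ω.
Step 4 — Series with R1: Z_total = R1 + (R2 || C) = 28.01 - j7.3 Ω = 28.95∠-14.6° Ω.
Step 5 — Power factor: PF = cos(φ) = Re(Z)/|Z| = 28.014/28.95 = 0.9677.
Step 6 — Type: Im(Z) = -7.3 ⇒ leading (phase φ = -14.6°).

PF = 0.9677 (leading, φ = -14.6°)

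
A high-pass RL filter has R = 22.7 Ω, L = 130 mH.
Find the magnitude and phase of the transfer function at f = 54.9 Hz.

Step 1 — Angular frequency: ω = 2π·54.9 = 344.9 rad/s.
Step 2 — Transfer function: H(jω) = jωL/(R + jωL).
Step 3 — Numerator jωL = j·44.84; denominator R + jωL = 22.7 + j44.84.
Step 4 — H = 0.796 + j0.403.
Step 5 — Magnitude: |H| = 0.8922 (-1.0 dB); phase: φ = 26.8°.

|H| = 0.8922 (-1.0 dB), φ = 26.8°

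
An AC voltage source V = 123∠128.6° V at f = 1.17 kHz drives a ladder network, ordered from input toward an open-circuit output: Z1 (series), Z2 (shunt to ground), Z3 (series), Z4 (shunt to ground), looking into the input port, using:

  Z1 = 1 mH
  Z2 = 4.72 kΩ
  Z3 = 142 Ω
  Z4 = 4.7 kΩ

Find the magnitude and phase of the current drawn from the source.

Step 1 — Angular frequency: ω = 2π·f = 2π·1170 = 7351 rad/s.
Step 2 — Component impedances:
  Z1: Z = jωL = j·7351·0.001 = 0 + j7.351 Ω
  Z2: Z = R = 4720 Ω
  Z3: Z = R = 142 Ω
  Z4: Z = R = 4700 Ω
Step 3 — Ladder network (open output): work backward from the far end, alternating series and parallel combinations. Z_in = 2390 + j7.351 Ω = 2390∠0.2° Ω.
Step 4 — Source phasor: V = 123∠128.6° V = -76.74 + j96.13 V.
Step 5 — Ohm's law: I = V / Z_total = (-76.74 + j96.13) / (2390 + j7.351) = -0.03198 + j0.04032 A.
Step 6 — Convert to polar: |I| = 0.05146 A, ∠I = 128.4°.

I = 0.05146∠128.4° A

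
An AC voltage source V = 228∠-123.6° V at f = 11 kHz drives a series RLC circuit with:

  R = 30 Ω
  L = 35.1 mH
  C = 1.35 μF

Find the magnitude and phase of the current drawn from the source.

Step 1 — Angular frequency: ω = 2π·f = 2π·1.1e+04 = 6.912e+04 rad/s.
Step 2 — Component impedances:
  R: Z = R = 30 Ω
  L: Z = jωL = j·6.912e+04·0.0351 = 0 + j2426 Ω
  C: Z = 1/(jωC) = -j/(ω·C) = 0 - j10.72 Ω
Step 3 — Series combination: Z_total = R + L + C = 30 + j2415 Ω = 2415∠89.3° Ω.
Step 4 — Source phasor: V = 228∠-123.6° V = -126.2 - j189.9 V.
Step 5 — Ohm's law: I = V / Z_total = (-126.2 - j189.9) / (30 + j2415) = -0.07927 + j0.05126 A.
Step 6 — Convert to polar: |I| = 0.09439 A, ∠I = 147.1°.

I = 0.09439∠147.1° A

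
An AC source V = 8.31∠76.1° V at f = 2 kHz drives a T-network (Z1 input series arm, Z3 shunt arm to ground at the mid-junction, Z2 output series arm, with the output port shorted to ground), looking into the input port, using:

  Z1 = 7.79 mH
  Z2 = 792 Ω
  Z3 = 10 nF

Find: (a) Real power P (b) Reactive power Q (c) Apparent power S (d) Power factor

Step 1 — Angular frequency: ω = 2π·f = 2π·2000 = 1.257e+04 rad/s.
Step 2 — Component impedances:
  Z1: Z = jωL = j·1.257e+04·0.00779 = 0 + j97.89 Ω
  Z2: Z = R = 792 Ω
  Z3: Z = 1/(jωC) = -j/(ω·C) = 0 - j7958 Ω
Step 3 — With the output port shorted to ground, the output series arm Z2 runs from the junction to ground; the shunt arm Z3 also runs from the junction to ground. They appear in parallel: Z3 || Z2 = 784.2 - j78.05 Ω.
Step 4 — Series with input arm Z1: Z_in = Z1 + (Z3 || Z2) = 784.2 + j19.84 Ω = 784.5∠1.4° Ω.
Step 5 — Source phasor: V = 8.31∠76.1° V = 1.996 + j8.067 V.
Step 6 — Current: I = V / Z = 0.002804 + j0.01022 A = 0.01059∠74.7° A.
Step 7 — Complex power: S = V·I* = 0.088 + j0.002226 VA.
Step 8 — Real power: P = Re(S) = 0.088 W.
Step 9 — Reactive power: Q = Im(S) = 0.002226 VAR.
Step 10 — Apparent power: |S| = 0.08803 VA.
Step 11 — Power factor: PF = P/|S| = 0.9997 (lagging).

(a) P = 0.088 W  (b) Q = 0.002226 VAR  (c) S = 0.08803 VA  (d) PF = 0.9997 (lagging)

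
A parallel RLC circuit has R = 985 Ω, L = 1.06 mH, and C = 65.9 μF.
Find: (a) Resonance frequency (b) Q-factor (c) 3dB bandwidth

Step 1 — Resonance: ω₀ = 1/√(LC) = 1/√(0.00106·6.59e-05) = 3784 rad/s.
Step 2 — f₀ = ω₀/(2π) = 602.2 Hz.
Step 3 — Parallel Q: Q = R/(ω₀L) = 985/(3784·0.00106) = 245.6.
Step 4 — Bandwidth: Δω = ω₀/Q = 15.41 rad/s; BW = Δω/(2π) = 2.452 Hz.

(a) f₀ = 602.2 Hz  (b) Q = 245.6  (c) BW = 2.452 Hz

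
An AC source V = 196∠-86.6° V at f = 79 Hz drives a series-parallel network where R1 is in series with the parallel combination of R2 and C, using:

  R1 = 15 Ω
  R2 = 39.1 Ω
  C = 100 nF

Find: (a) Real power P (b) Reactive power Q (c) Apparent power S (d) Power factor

Step 1 — Angular frequency: ω = 2π·f = 2π·79 = 496.4 rad/s.
Step 2 — Component impedances:
  R1: Z = R = 15 Ω
  R2: Z = R = 39.1 Ω
  C: Z = 1/(jωC) = -j/(ω·C) = 0 - j2.015e+04 Ω
Step 3 — Parallel branch: R2 || C = 1/(1/R2 + 1/C) = 39.1 - j0.07589 Ω.
Step 4 — Series with R1: Z_total = R1 + (R2 || C) = 54.1 - j0.07589 Ω = 54.1∠-0.1° Ω.
Step 5 — Source phasor: V = 196∠-86.6° V = 11.62 - j195.7 V.
Step 6 — Current: I = V / Z = 0.2199 - j3.616 A = 3.623∠-86.5° A.
Step 7 — Complex power: S = V·I* = 710.1 - j0.996 VA.
Step 8 — Real power: P = Re(S) = 710.1 W.
Step 9 — Reactive power: Q = Im(S) = -0.996 VAR.
Step 10 — Apparent power: |S| = 710.1 VA.
Step 11 — Power factor: PF = P/|S| = 1 (leading).

(a) P = 710.1 W  (b) Q = -0.996 VAR  (c) S = 710.1 VA  (d) PF = 1 (leading)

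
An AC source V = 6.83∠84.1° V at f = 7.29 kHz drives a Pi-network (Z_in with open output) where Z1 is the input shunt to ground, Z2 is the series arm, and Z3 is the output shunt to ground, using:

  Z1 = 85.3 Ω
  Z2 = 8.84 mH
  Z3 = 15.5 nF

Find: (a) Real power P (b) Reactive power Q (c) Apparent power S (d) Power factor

Step 1 — Angular frequency: ω = 2π·f = 2π·7290 = 4.58e+04 rad/s.
Step 2 — Component impedances:
  Z1: Z = R = 85.3 Ω
  Z2: Z = jωL = j·4.58e+04·0.00884 = 0 + j404.9 Ω
  Z3: Z = 1/(jωC) = -j/(ω·C) = 0 - j1409 Ω
Step 3 — With open output, the series arm Z2 and the output shunt Z3 appear in series to ground: Z2 + Z3 = 0 - j1004 Ω.
Step 4 — Parallel with input shunt Z1: Z_in = Z1 || (Z2 + Z3) = 84.69 - j7.198 Ω = 84.99∠-4.9° Ω.
Step 5 — Source phasor: V = 6.83∠84.1° V = 0.7021 + j6.794 V.
Step 6 — Current: I = V / Z = 0.001461 + j0.08035 A = 0.08036∠89.0° A.
Step 7 — Complex power: S = V·I* = 0.5469 - j0.04648 VA.
Step 8 — Real power: P = Re(S) = 0.5469 W.
Step 9 — Reactive power: Q = Im(S) = -0.04648 VAR.
Step 10 — Apparent power: |S| = 0.5489 VA.
Step 11 — Power factor: PF = P/|S| = 0.9964 (leading).

(a) P = 0.5469 W  (b) Q = -0.04648 VAR  (c) S = 0.5489 VA  (d) PF = 0.9964 (leading)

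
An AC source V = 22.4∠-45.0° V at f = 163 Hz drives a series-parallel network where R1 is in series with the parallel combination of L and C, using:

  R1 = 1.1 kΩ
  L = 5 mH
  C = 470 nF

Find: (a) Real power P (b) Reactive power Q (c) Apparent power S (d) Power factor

Step 1 — Angular frequency: ω = 2π·f = 2π·163 = 1024 rad/s.
Step 2 — Component impedances:
  R1: Z = R = 1100 Ω
  L: Z = jωL = j·1024·0.005 = 0 + j5.121 Ω
  C: Z = 1/(jωC) = -j/(ω·C) = 0 - j2077 Ω
Step 3 — Parallel branch: L || C = 1/(1/L + 1/C) = 0 + j5.133 Ω.
Step 4 — Series with R1: Z_total = R1 + (L || C) = 1100 + j5.133 Ω = 1100∠0.3° Ω.
Step 5 — Source phasor: V = 22.4∠-45.0° V = 15.84 - j15.84 V.
Step 6 — Current: I = V / Z = 0.01433 - j0.01447 A = 0.02036∠-45.3° A.
Step 7 — Complex power: S = V·I* = 0.4561 + j0.002129 VA.
Step 8 — Real power: P = Re(S) = 0.4561 W.
Step 9 — Reactive power: Q = Im(S) = 0.002129 VAR.
Step 10 — Apparent power: |S| = 0.4561 VA.
Step 11 — Power factor: PF = P/|S| = 1 (lagging).

(a) P = 0.4561 W  (b) Q = 0.002129 VAR  (c) S = 0.4561 VA  (d) PF = 1 (lagging)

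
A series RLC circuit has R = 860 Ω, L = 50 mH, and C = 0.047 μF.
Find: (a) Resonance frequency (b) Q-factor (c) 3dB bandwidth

Step 1 — Resonance: ω₀ = 1/√(LC) = 1/√(0.05·4.7e-08) = 2.063e+04 rad/s.
Step 2 — f₀ = ω₀/(2π) = 3283 Hz.
Step 3 — Series Q: Q = ω₀L/R = 2.063e+04·0.05/860 = 1.199.
Step 4 — Bandwidth: Δω = ω₀/Q = 1.72e+04 rad/s; BW = Δω/(2π) = 2737 Hz.

(a) f₀ = 3283 Hz  (b) Q = 1.199  (c) BW = 2737 Hz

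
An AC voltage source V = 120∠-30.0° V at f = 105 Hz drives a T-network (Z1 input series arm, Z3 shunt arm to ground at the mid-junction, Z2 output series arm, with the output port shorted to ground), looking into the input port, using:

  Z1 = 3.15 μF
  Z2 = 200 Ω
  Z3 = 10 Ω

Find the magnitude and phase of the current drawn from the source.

Step 1 — Angular frequency: ω = 2π·f = 2π·105 = 659.7 rad/s.
Step 2 — Component impedances:
  Z1: Z = 1/(jωC) = -j/(ω·C) = 0 - j481.2 Ω
  Z2: Z = R = 200 Ω
  Z3: Z = R = 10 Ω
Step 3 — With the output port shorted to ground, the output series arm Z2 runs from the junction to ground; the shunt arm Z3 also runs from the junction to ground. They appear in parallel: Z3 || Z2 = 9.524 Ω.
Step 4 — Series with input arm Z1: Z_in = Z1 + (Z3 || Z2) = 9.524 - j481.2 Ω = 481.3∠-88.9° Ω.
Step 5 — Source phasor: V = 120∠-30.0° V = 103.9 - j60 V.
Step 6 — Ohm's law: I = V / Z_total = (103.9 - j60) / (9.524 - j481.2) = 0.1289 + j0.2134 A.
Step 7 — Convert to polar: |I| = 0.2493 A, ∠I = 58.9°.

I = 0.2493∠58.9° A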